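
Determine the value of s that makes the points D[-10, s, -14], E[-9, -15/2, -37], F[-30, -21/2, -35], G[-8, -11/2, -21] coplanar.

-5

The points are coplanar iff DE · (DF × DG) = 0.
Expanding, this is linear in s: (-338)s + (-1690) = 0.
So s = -5.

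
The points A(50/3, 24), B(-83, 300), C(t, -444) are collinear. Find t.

The three points are collinear iff det[AB; AC] = 0.
This determinant is linear in t: (-276)t + (51244) = 0, so t = 557/3.

557/3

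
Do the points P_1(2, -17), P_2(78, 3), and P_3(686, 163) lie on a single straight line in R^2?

Yes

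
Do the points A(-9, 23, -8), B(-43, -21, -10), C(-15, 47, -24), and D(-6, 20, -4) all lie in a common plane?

A normal to the plane through A, B, C is n = AB × AC = (752, -532, -1080).
The plane has equation n·P = -10364. For D: n·D = -10832.
-10832 ≠ -10364, so D is off the plane.

No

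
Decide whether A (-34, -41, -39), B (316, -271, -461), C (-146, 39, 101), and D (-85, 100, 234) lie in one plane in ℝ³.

A normal to the plane through A, B, C is n = AB × AC = (1560, -1736, 2240).
The plane has equation n·P = -69224. For D: n·D = 217960.
217960 ≠ -69224, so D is off the plane.

No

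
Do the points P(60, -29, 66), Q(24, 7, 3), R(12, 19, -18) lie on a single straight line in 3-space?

PQ = (-36, 36, -63), PR = (-48, 48, -84).
PQ × PR = (0, 0, 0).
The cross product vanishes, so the three points are collinear.

Yes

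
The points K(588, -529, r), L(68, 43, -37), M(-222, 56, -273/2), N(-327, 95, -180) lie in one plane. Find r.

Coplanarity ⇔ det[KL; KM; KN] = 0.
Expanding, this is linear in r: (9945)r + (-2595645) = 0.
So r = 261.

261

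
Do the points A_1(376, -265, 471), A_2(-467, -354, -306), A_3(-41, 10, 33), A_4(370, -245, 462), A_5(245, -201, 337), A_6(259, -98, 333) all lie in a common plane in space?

No

The plane through A_1, A_2, A_3 has normal n = A_1A_2 × A_1A_3 = (252657, -45225, -268938) and equation n·P = -19686141.
Checking the remaining points: n·A_4 = -19686141, n·A_5 = -19640916, n·A_6 = -19686141.
Since n·A_5 = -19640916 ≠ -19686141, A_5 is off the plane and the points are not all coplanar.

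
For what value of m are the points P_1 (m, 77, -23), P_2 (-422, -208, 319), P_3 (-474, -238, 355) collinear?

Collinearity requires P_1P_2 × P_1P_3 = 0; each component is linear in m.
The y-component gives (36)m + (-2592) = 0, so m = 72.
The remaining components then also vanish.

72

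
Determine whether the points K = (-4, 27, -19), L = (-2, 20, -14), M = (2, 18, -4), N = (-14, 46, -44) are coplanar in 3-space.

The four points are coplanar iff the 3×3 determinant with rows KL, KM, KN is zero.
Rows: (2, -7, 5), (6, -9, 15), (-10, 19, -25).
Expanding along the first row: (2)(-60) − (-7)(0) + (5)(24) = 0.
Zero determinant ⇒ coplanar.

Yes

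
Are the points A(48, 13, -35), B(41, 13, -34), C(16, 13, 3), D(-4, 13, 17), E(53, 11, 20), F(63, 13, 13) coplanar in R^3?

The plane through A, B, C has normal n = AB × AC = (0, 234, 0) and equation n·P = 3042.
Checking the remaining points: n·D = 3042, n·E = 2574, n·F = 3042.
Since n·E = 2574 ≠ 3042, E is off the plane and the points are not all coplanar.

No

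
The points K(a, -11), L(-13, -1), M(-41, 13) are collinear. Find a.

7

The three points are collinear iff det[KL; KM] = 0.
This determinant is linear in a: (-14)a + (98) = 0, so a = 7.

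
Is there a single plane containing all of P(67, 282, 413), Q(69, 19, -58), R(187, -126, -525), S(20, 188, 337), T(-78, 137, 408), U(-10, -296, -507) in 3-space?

No

The plane through P, Q, R has normal n = PQ × PR = (54526, -54644, 30744) and equation n·X = 940906.
Checking the remaining points: n·S = 1178176, n·T = 804296, n·U = 42156.
Since n·S = 1178176 ≠ 940906, S is off the plane and the points are not all coplanar.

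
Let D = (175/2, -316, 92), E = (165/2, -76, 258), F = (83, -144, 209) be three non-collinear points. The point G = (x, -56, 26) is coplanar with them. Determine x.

-65/2

The plane through D, E, F has equation −472x − 162y + 220z = 30132.
Substituting G: (-472)x + (14792) = 30132, so x = -65/2.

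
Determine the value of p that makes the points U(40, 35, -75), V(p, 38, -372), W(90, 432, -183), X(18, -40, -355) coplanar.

28

The points are coplanar iff UV · (UW × UX) = 0.
Expanding, this is linear in p: (-119260)p + (3339280) = 0.
So p = 28.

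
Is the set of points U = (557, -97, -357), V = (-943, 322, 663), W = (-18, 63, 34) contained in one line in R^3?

UV = (-1500, 419, 1020), UW = (-575, 160, 391).
Comparing components 2 and 3: (419)(391) − (1020)(160) = 629 ≠ 0, so UV and UW are not parallel and the points are not collinear.

No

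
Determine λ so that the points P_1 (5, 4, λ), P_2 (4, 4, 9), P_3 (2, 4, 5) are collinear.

11

Direction P_2P_3 = (-2, 0, -4). From the x-coordinate of P_1, the parameter along the line is τ = (5 − 4)/(-2) = -1/2.
Then λ = 9 + (-1/2)·(-4) = 11.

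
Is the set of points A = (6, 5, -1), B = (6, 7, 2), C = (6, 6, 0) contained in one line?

No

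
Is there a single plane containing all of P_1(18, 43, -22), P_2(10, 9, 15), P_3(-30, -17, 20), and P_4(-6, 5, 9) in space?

Yes

With P_1 as base: P_1P_2 = (-8, -34, 37), P_1P_3 = (-48, -60, 42), P_1P_4 = (-24, -38, 31).
P_1P_3 × P_1P_4 = (-264, 480, 384).
P_1P_2 · (P_1P_3 × P_1P_4) = 0.
The scalar triple product vanishes, so the four points are coplanar.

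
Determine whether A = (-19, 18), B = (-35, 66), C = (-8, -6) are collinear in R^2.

No

AB = (-16, 48), AC = (11, -24).
If collinear, AC would be a scalar multiple of AB. But (-16)·(-24) ≠ (48)·(11) (difference -144), so they are not parallel; the points are not collinear.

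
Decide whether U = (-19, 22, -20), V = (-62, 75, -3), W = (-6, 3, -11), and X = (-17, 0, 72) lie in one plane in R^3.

Yes

The four points are coplanar iff the 3×3 determinant with rows UV, UW, UX is zero.
Rows: (-43, 53, 17), (13, -19, 9), (2, -22, 92).
Expanding along the first row: (-43)(-1550) − (53)(1178) + (17)(-248) = 0.
Zero determinant ⇒ coplanar.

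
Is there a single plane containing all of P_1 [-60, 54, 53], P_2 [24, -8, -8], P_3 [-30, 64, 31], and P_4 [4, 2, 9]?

No

The four points are coplanar iff the 3×3 determinant with rows P_1P_2, P_1P_3, P_1P_4 is zero.
Rows: (84, -62, -61), (30, 10, -22), (64, -52, -44).
Expanding along the first row: (84)(-1584) − (-62)(88) + (-61)(-2200) = 6600.
Nonzero ⇒ not coplanar.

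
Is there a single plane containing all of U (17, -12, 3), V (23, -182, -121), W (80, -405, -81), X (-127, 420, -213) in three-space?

The four points are coplanar iff the 3×3 determinant with rows UV, UW, UX is zero.
Rows: (6, -170, -124), (63, -393, -84), (-144, 432, -216).
Expanding along the first row: (6)(121176) − (-170)(-25704) + (-124)(-29376) = 0.
Zero determinant ⇒ coplanar.

Yes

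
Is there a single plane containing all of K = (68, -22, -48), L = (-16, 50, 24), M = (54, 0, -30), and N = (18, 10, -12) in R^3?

No

With K as base: KL = (-84, 72, 72), KM = (-14, 22, 18), KN = (-50, 32, 36).
KM × KN = (216, -396, 652).
KL · (KM × KN) = 288.
Since 288 ≠ 0, the four points are not coplanar.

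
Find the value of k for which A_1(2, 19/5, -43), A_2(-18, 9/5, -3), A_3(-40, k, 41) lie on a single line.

-2/5

Collinearity requires A_1A_2 × A_1A_3 = 0; each component is linear in k.
The x-component gives (-40)k + (-16) = 0, so k = -2/5.
The remaining components then also vanish.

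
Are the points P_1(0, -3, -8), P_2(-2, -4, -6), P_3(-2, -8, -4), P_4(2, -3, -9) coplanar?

No

A normal to the plane through P_1, P_2, P_3 is n = P_1P_2 × P_1P_3 = (6, 4, 8).
The plane has equation n·P = -76. For P_4: n·P_4 = -72.
-72 ≠ -76, so P_4 is off the plane.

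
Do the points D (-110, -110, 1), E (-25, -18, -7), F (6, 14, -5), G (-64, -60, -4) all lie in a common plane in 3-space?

The four points are coplanar iff the 3×3 determinant with rows DE, DF, DG is zero.
Rows: (85, 92, -8), (116, 124, -6), (46, 50, -5).
Expanding along the first row: (85)(-320) − (92)(-304) + (-8)(96) = 0.
Zero determinant ⇒ coplanar.

Yes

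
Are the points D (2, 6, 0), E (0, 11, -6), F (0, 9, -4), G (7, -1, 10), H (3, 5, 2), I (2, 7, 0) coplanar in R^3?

No

The plane through D, E, F has normal n = DE × DF = (-2, 4, 4) and equation n·P = 20.
Checking the remaining points: n·G = 22, n·H = 22, n·I = 24.
Since n·G = 22 ≠ 20, G is off the plane and the points are not all coplanar.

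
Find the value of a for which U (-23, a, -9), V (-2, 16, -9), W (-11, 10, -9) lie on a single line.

Collinearity requires UV × UW = 0; each component is linear in a.
The z-component gives (-9)a + (18) = 0, so a = 2.
The remaining components then also vanish.

2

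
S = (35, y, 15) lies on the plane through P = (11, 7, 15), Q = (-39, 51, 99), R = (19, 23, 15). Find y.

A normal to the plane is n = PQ × PR = (-1344, 672, -1152).
S lies in the plane iff n · PS = 0.
This gives (672)y + (-36960) = 0, so y = 55.

55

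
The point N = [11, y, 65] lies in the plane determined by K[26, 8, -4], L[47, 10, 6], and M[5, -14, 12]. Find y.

The plane through K, L, M has equation 252x − 546y − 420z = 3864.
Substituting N: (-546)y + (-24528) = 3864, so y = -52.

-52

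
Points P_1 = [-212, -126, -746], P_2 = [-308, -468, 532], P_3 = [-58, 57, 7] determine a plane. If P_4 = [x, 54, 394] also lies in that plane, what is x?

The plane through P_1, P_2, P_3 has equation −491400x + 269100y + 35100z = 44085600.
Substituting P_4: (-491400)x + (28360800) = 44085600, so x = -32.

-32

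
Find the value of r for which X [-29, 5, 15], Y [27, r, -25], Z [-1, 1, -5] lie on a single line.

Direction XZ = (28, -4, -20). From the x-coordinate of Y, the parameter along the line is τ = (27 − (-29))/28 = 2.
Then r = 5 + 2·(-4) = -3.

-3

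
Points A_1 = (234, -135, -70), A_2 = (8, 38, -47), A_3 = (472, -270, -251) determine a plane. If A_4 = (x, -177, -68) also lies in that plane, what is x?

Coplanarity requires A_1A_2 · (A_1A_3 × A_1A_4) = 0.
A_1A_2 = (-226, 173, 23), A_1A_3 = (238, -135, -181); the triple product is linear in x with coefficient -28208 and constant term 8067488.
Setting it to zero: x = 286.

286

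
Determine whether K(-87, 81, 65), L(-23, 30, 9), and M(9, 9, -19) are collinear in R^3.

KL = (64, -51, -56), KM = (96, -72, -84).
Comparing components 2 and 3: (-51)(-84) − (-56)(-72) = 252 ≠ 0, so KL and KM are not parallel and the points are not collinear.

No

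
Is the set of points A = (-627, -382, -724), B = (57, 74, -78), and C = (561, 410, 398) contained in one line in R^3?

Yes

AB = (684, 456, 646), AC = (1188, 792, 1122).
AB × AC = (0, 0, 0).
The cross product vanishes, so the three points are collinear.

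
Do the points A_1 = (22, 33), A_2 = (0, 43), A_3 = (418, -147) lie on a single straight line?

Yes

A_1A_2 = (-22, 10), A_1A_3 = (396, -180).
Twice the signed area of △A_1A_2A_3 is (-22)(-180) − (10)(396) = 0.
The triangle is degenerate (zero area), so the points are collinear.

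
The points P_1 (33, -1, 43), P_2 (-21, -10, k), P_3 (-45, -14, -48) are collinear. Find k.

-20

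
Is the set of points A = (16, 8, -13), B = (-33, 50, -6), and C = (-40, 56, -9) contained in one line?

AB = (-49, 42, 7), AC = (-56, 48, 4).
AB × AC = (-168, -196, 0).
The cross product is nonzero, so the points do not lie on one line.

No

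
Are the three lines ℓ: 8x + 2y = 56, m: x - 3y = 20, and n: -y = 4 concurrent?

Intersecting ℓ and m: solving the 2×2 system gives (x, y) = (8, -4).
Substitute into n: (0)(8) + (-1)(-4) = 4.
This equals 4, so (8, -4) lies on all three lines and they are concurrent.

Yes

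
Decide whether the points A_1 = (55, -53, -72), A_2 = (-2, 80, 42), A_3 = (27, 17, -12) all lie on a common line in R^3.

No

A_1A_2 = (-57, 133, 114), A_1A_3 = (-28, 70, 60).
Comparing components 3 and 1: (114)(-28) − (-57)(60) = 228 ≠ 0, so A_1A_2 and A_1A_3 are not parallel and the points are not collinear.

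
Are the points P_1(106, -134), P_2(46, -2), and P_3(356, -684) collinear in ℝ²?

P_1P_2 = (-60, 132), P_1P_3 = (250, -550).
Checking proportionality: P_1P_3 = -25/6·P_1P_2, so the vectors are parallel and the points are collinear.

Yes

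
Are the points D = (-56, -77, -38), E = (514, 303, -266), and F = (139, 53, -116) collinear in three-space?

DE = (570, 380, -228), DF = (195, 130, -78).
DE × DF = (0, 0, 0).
The cross product vanishes, so the three points are collinear.

Yes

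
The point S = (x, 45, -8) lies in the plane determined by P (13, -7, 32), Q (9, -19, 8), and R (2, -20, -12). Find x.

-23

A normal to the plane is n = PQ × PR = (216, 88, -80).
S lies in the plane iff n · PS = 0.
This gives (216)x + (4968) = 0, so x = -23.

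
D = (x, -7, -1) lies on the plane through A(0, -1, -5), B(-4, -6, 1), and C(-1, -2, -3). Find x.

-4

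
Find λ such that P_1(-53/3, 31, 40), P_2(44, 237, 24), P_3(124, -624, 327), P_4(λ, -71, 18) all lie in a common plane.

-91

Coplanarity ⇔ det[P_1P_2; P_1P_3; P_1P_4] = 0.
Expanding, this is linear in λ: (48642)λ + (4426422) = 0.
So λ = -91.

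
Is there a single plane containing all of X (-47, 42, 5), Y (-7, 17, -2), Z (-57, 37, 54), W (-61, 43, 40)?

A normal to the plane through X, Y, Z is n = XY × XZ = (-1260, -1890, -450).
The plane has equation n·P = -22410. For W: n·W = -22410.
Equal, so W lies in the plane and all four are coplanar.

Yes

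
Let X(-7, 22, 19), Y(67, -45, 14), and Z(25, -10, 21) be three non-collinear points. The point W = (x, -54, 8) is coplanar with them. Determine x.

81

A normal to the plane is n = XY × XZ = (-294, -308, -224).
W lies in the plane iff n · XW = 0.
This gives (-294)x + (23814) = 0, so x = 81.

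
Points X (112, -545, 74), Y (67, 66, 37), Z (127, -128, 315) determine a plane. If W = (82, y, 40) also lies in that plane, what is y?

-163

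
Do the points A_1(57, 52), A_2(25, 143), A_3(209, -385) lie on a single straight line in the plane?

No

A_1A_2 = (-32, 91), A_1A_3 = (152, -437).
If collinear, A_1A_3 would be a scalar multiple of A_1A_2. But (-32)·(-437) ≠ (91)·(152) (difference 152), so they are not parallel; the points are not collinear.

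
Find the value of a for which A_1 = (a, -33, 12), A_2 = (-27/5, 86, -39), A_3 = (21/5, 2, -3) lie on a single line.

41/5

Direction A_2A_3 = (48/5, -84, 36). From the y-coordinate of A_1, the parameter along the line is τ = (-33 − 86)/(-84) = 17/12.
Then a = (-27/5) + 17/12·(48/5) = 41/5.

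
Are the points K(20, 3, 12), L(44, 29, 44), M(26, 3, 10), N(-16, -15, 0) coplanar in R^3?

The four points are coplanar iff the 3×3 determinant with rows KL, KM, KN is zero.
Rows: (24, 26, 32), (6, 0, -2), (-36, -18, -12).
Expanding along the first row: (24)(-36) − (26)(-144) + (32)(-108) = -576.
Nonzero ⇒ not coplanar.

No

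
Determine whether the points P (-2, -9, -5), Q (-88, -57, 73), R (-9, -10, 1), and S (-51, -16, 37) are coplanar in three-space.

Yes

A normal to the plane through P, Q, R is n = PQ × PR = (-210, -30, -250).
The plane has equation n·X = 1940. For S: n·S = 1940.
Equal, so S lies in the plane and all four are coplanar.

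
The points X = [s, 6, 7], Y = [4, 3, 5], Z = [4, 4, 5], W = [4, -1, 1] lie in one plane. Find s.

Coplanarity ⇔ det[XY; XZ; XW] = 0.
Expanding, this is linear in s: (4)s + (-16) = 0.
So s = 4.

4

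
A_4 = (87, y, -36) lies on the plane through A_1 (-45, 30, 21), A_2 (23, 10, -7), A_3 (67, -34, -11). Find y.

-3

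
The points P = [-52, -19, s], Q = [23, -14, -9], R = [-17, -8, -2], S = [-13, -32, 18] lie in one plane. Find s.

37/2

Coplanarity ⇔ det[PQ; PR; PS] = 0.
Expanding, this is linear in s: (-936)s + (17316) = 0.
So s = 37/2.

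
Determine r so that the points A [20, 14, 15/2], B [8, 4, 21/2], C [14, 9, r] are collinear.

Direction AB = (-12, -10, 3). From the x-coordinate of C, the parameter along the line is τ = (14 − 20)/(-12) = 1/2.
Then r = 15/2 + 1/2·(3) = 9.

9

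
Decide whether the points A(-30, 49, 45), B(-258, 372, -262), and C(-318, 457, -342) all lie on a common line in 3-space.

AB = (-228, 323, -307), AC = (-288, 408, -387).
Comparing components 2 and 3: (323)(-387) − (-307)(408) = 255 ≠ 0, so AB and AC are not parallel and the points are not collinear.

No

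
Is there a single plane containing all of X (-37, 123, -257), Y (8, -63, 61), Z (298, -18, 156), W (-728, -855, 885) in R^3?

Yes

The four points are coplanar iff the 3×3 determinant with rows XY, XZ, XW is zero.
Rows: (45, -186, 318), (335, -141, 413), (-691, -978, 1142).
Expanding along the first row: (45)(242892) − (-186)(667953) + (318)(-425061) = 0.
Zero determinant ⇒ coplanar.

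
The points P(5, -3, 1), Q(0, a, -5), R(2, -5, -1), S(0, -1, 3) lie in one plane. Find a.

Normal to plane PRS: n = (0, 16, -16); plane equation n·X = -64.
Requiring n·Q = -64: (16)a + (80) = -64.
So a = -9.

-9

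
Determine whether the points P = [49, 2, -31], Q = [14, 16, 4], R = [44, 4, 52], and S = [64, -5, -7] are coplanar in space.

No

A normal to the plane through P, Q, R is n = PQ × PR = (1092, 2730, 0).
The plane has equation n·X = 58968. For S: n·S = 56238.
56238 ≠ 58968, so S is off the plane.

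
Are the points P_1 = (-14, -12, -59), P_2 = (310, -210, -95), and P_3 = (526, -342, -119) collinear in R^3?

P_1P_2 = (324, -198, -36), P_1P_3 = (540, -330, -60).
P_1P_2 × P_1P_3 = (0, 0, 0).
The cross product vanishes, so the three points are collinear.

Yes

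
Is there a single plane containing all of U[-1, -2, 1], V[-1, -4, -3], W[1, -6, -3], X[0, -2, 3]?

Yes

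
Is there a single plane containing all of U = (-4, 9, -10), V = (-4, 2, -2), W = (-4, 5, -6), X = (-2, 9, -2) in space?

No

The four points are coplanar iff the 3×3 determinant with rows UV, UW, UX is zero.
Rows: (0, -7, 8), (0, -4, 4), (2, 0, 8).
Expanding along the first row: (0)(-32) − (-7)(-8) + (8)(8) = 8.
Nonzero ⇒ not coplanar.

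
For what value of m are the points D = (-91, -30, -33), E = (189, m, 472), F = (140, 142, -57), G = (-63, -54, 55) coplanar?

Normal to plane DFG: n = (14560, -21000, -10360); plane equation n·P = -353080.
Requiring n·E = -353080: (-21000)m + (-2138080) = -353080.
So m = -85.

-85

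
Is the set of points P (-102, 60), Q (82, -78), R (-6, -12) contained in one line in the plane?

Yes

PQ = (184, -138), PR = (96, -72).
det[PQ; PR] = (184)(-72) − (-138)(96) = 0.
The determinant is zero, so the points are collinear.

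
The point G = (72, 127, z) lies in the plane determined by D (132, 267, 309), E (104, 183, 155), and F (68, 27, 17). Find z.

-71

Coplanarity requires DE · (DF × DG) = 0.
DE = (-28, -84, -154), DF = (-64, -240, -292); the triple product is linear in z with coefficient 1344 and constant term 95424.
Setting it to zero: z = -71.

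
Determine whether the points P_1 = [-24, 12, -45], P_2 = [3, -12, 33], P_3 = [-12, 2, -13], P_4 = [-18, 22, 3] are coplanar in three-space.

No

A normal to the plane through P_1, P_2, P_3 is n = P_1P_2 × P_1P_3 = (12, 72, 18).
The plane has equation n·P = -234. For P_4: n·P_4 = 1422.
1422 ≠ -234, so P_4 is off the plane.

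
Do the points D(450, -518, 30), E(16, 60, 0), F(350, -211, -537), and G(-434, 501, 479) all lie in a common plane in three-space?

Yes

The four points are coplanar iff the 3×3 determinant with rows DE, DF, DG is zero.
Rows: (-434, 578, -30), (-100, 307, -567), (-884, 1019, 449).
Expanding along the first row: (-434)(715616) − (578)(-546128) + (-30)(169488) = 0.
Zero determinant ⇒ coplanar.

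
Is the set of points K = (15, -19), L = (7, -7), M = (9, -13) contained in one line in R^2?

No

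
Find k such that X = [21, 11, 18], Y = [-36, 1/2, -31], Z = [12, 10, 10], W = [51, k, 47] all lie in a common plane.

Coplanarity ⇔ det[XY; XZ; XW] = 0.
Expanding, this is linear in k: (-15)k + (255/2) = 0.
So k = 17/2.

17/2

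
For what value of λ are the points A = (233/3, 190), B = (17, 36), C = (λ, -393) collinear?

The three points are collinear iff det[AB; AC] = 0.
This determinant is linear in λ: (154)λ + (23408) = 0, so λ = -152.

-152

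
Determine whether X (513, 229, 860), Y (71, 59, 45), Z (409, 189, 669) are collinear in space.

No

XY = (-442, -170, -815), XZ = (-104, -40, -191).
Comparing components 2 and 3: (-170)(-191) − (-815)(-40) = -130 ≠ 0, so XY and XZ are not parallel and the points are not collinear.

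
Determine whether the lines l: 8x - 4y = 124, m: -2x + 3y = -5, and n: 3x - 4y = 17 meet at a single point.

No

The three lines meet at one point iff the augmented coefficient matrix [aᵢ bᵢ cᵢ] has rank < 3, i.e. its determinant vanishes.
Here the determinant is 48.
Nonzero, so no common point exists.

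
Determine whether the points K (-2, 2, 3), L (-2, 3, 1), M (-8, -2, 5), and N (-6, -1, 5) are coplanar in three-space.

Yes

The four points are coplanar iff the 3×3 determinant with rows KL, KM, KN is zero.
Rows: (0, 1, -2), (-6, -4, 2), (-4, -3, 2).
Expanding along the first row: (0)(-2) − (1)(-4) + (-2)(2) = 0.
Zero determinant ⇒ coplanar.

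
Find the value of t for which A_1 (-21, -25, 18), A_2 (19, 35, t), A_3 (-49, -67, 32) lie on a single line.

Direction A_1A_3 = (-28, -42, 14). From the x-coordinate of A_2, the parameter along the line is τ = (19 − (-21))/(-28) = -10/7.
Then t = 18 + (-10/7)·(14) = -2.

-2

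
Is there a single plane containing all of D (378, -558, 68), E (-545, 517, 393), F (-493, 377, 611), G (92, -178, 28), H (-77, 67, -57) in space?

The plane through D, E, F has normal n = DE × DF = (279850, 218114, 73320) and equation n·P = -10938552.
Checking the remaining points: n·G = -11025132, n·H = -11114052.
Since n·G = -11025132 ≠ -10938552, G is off the plane and the points are not all coplanar.

No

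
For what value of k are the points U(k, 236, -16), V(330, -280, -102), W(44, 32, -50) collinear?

-143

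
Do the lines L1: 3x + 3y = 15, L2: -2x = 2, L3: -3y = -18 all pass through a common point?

Yes

The three lines meet at one point iff the augmented coefficient matrix [aᵢ bᵢ cᵢ] has rank < 3, i.e. its determinant vanishes.
Here the determinant is 0.
It vanishes, so the lines are concurrent at (-1, 6).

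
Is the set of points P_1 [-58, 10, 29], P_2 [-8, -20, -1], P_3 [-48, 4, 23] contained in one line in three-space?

Yes

P_1P_2 = (50, -30, -30), P_1P_3 = (10, -6, -6).
P_1P_2 × P_1P_3 = (0, 0, 0).
The cross product vanishes, so the three points are collinear.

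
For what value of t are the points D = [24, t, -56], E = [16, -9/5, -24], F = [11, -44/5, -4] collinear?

Direction EF = (-5, -7, 20). From the x-coordinate of D, the parameter along the line is τ = (24 − 16)/(-5) = -8/5.
Then t = (-9/5) + (-8/5)·(-7) = 47/5.

47/5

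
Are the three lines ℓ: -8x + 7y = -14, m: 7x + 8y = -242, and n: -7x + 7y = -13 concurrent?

The three lines meet at one point iff the augmented coefficient matrix [aᵢ bᵢ cᵢ] has rank < 3, i.e. its determinant vanishes.
Here the determinant is -1695.
Nonzero, so no common point exists.

No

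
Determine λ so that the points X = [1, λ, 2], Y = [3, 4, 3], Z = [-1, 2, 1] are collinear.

3

Direction YZ = (-4, -2, -2). From the x-coordinate of X, the parameter along the line is τ = (1 − 3)/(-4) = 1/2.
Then λ = 4 + 1/2·(-2) = 3.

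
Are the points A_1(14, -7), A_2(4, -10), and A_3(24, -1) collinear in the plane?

No

A_1A_2 = (-10, -3), A_1A_3 = (10, 6).
det[A_1A_2; A_1A_3] = (-10)(6) − (-3)(10) = -30.
The determinant is nonzero, so they are not collinear.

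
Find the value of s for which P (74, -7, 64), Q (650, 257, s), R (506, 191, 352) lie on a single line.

Collinearity requires PQ × PR = 0; each component is linear in s.
The x-component gives (-198)s + (88704) = 0, so s = 448.
The remaining components then also vanish.

448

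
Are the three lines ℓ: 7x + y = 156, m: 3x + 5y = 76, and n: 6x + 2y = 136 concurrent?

Yes

The three lines meet at one point iff the augmented coefficient matrix [aᵢ bᵢ cᵢ] has rank < 3, i.e. its determinant vanishes.
Here the determinant is 0.
It vanishes, so the lines are concurrent at (22, 2).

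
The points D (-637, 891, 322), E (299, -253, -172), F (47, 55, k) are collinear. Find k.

Collinearity requires DE × DF = 0; each component is linear in k.
The x-component gives (-1144)k + (-44616) = 0, so k = -39.
The remaining components then also vanish.

-39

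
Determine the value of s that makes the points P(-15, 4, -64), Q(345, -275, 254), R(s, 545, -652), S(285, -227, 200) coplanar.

Coplanarity ⇔ det[PQ; PR; PS] = 0.
Expanding, this is linear in s: (198)s + (125730) = 0.
So s = -635.

-635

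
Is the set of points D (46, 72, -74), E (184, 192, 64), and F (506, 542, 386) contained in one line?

No

DE = (138, 120, 138), DF = (460, 470, 460).
DE × DF = (-9660, 0, 9660).
The cross product is nonzero, so the points do not lie on one line.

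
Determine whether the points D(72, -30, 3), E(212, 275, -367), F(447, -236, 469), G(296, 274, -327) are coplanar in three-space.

No

The four points are coplanar iff the 3×3 determinant with rows DE, DF, DG is zero.
Rows: (140, 305, -370), (375, -206, 466), (224, 304, -330).
Expanding along the first row: (140)(-73684) − (305)(-228134) + (-370)(160144) = 11830.
Nonzero ⇒ not coplanar.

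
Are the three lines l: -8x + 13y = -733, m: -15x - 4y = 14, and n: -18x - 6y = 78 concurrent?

No

Intersecting l and m: solving the 2×2 system gives (x, y) = (2750/227, -11107/227).
Substitute into n: (-18)(2750/227) + (-6)(-11107/227) = 17142/227.
But n requires 78 ≠ 17142/227, so the three lines have no common point.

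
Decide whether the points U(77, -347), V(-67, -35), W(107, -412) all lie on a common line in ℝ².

UV = (-144, 312), UW = (30, -65).
det[UV; UW] = (-144)(-65) − (312)(30) = 0.
The determinant is zero, so the points are collinear.

Yes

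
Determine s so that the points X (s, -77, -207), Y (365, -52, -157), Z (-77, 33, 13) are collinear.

Direction YZ = (-442, 85, 170). From the y-coordinate of X, the parameter along the line is τ = (-77 − (-52))/85 = -5/17.
Then s = 365 + (-5/17)·(-442) = 495.

495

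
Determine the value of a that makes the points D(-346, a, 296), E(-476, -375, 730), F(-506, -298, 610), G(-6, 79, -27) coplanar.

Coplanarity ⇔ det[DE; DF; DG] = 0.
Expanding, this is linear in a: (79110)a + (8543880) = 0.
So a = -108.

-108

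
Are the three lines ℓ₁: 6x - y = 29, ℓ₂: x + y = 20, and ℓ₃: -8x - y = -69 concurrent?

Yes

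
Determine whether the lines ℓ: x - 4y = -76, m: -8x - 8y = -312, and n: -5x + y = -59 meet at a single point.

Intersecting ℓ and m: solving the 2×2 system gives (x, y) = (16, 23).
Substitute into n: (-5)(16) + (1)(23) = -57.
But n requires -59 ≠ -57, so the three lines have no common point.

No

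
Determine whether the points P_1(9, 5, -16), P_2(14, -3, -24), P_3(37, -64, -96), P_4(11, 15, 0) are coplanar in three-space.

Yes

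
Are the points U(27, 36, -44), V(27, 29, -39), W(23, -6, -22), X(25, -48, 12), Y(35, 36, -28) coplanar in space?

Yes

The plane through U, V, W has normal n = UV × UW = (56, -20, -28) and equation n·P = 2024.
Checking the remaining points: n·X = 2024, n·Y = 2024.
All equal 2024, so all 5 points lie in one plane.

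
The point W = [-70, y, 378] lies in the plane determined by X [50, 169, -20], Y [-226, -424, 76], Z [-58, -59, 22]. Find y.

236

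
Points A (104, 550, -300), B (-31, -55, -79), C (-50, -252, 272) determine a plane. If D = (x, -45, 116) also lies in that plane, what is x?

A normal to the plane is n = AB × AC = (-168818, 43186, 15100).
D lies in the plane iff n · AD = 0.
This gives (-168818)x + (-1856998) = 0, so x = -11.

-11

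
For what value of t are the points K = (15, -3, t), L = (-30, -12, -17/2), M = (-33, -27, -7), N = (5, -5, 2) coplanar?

5

Coplanarity ⇔ det[KL; KM; KN] = 0.
Expanding, this is linear in t: (-504)t + (2520) = 0.
So t = 5.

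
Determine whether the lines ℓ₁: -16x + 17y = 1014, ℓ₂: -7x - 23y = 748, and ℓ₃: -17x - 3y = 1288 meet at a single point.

Yes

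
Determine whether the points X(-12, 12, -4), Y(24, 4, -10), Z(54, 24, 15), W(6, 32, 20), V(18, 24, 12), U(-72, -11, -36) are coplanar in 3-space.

The plane through X, Y, Z has normal n = XY × XZ = (-80, -1080, 960) and equation n·P = -15840.
Checking the remaining points: n·W = -15840, n·V = -15840, n·U = -16920.
Since n·U = -16920 ≠ -15840, U is off the plane and the points are not all coplanar.

No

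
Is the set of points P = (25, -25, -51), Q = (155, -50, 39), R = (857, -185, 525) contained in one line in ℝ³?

PQ = (130, -25, 90), PR = (832, -160, 576).
Each component of PR is 32/5 times the corresponding component of PQ, so PR = 32/5·PQ and the points are collinear.

Yes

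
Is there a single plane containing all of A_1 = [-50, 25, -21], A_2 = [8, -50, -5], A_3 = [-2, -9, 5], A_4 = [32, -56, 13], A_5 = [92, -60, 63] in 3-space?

The plane through A_1, A_2, A_3 has normal n = A_1A_2 × A_1A_3 = (-1406, -740, 1628) and equation n·P = 17612.
Checking the remaining points: n·A_4 = 17612, n·A_5 = 17612.
All equal 17612, so all 5 points lie in one plane.

Yes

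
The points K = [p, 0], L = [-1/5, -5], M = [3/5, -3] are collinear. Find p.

The three points are collinear iff det[KL; KM] = 0.
This determinant is linear in p: (-2)p + (18/5) = 0, so p = 9/5.

9/5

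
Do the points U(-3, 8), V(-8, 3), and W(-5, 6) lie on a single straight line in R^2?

Yes

UV = (-5, -5), UW = (-2, -2).
det[UV; UW] = (-5)(-2) − (-5)(-2) = 0.
The determinant is zero, so the points are collinear.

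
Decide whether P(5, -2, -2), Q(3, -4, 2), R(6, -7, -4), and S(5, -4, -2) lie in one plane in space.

Yes

With P as base: PQ = (-2, -2, 4), PR = (1, -5, -2), PS = (0, -2, 0).
PR × PS = (-4, 0, -2).
PQ · (PR × PS) = 0.
The scalar triple product vanishes, so the four points are coplanar.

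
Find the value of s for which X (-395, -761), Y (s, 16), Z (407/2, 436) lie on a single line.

-13/2

Collinearity: (Y − X) must be parallel to (Z − X) = (1197/2, 1197).
Cross-multiplying the components: (s − (-395))·(1197) = (777)·(1197/2).
Solving gives s = -13/2.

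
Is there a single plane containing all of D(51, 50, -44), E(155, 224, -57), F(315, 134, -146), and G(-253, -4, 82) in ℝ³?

No

With D as base: DE = (104, 174, -13), DF = (264, 84, -102), DG = (-304, -54, 126).
DF × DG = (5076, -2256, 11280).
DE · (DF × DG) = -11280.
Since -11280 ≠ 0, the four points are not coplanar.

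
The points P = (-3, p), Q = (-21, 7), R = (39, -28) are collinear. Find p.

-7/2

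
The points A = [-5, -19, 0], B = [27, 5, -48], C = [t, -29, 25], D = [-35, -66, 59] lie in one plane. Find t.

-23

Normal to plane ABD: n = (-840, -448, -784); plane equation n·P = 12712.
Requiring n·C = 12712: (-840)t + (-6608) = 12712.
So t = -23.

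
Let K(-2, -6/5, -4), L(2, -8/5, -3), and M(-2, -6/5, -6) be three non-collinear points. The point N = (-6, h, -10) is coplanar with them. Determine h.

Coplanarity requires KL · (KM × KN) = 0.
KL = (4, -2/5, 1), KM = (0, 0, -2); the triple product is linear in h with coefficient 8 and constant term 32/5.
Setting it to zero: h = -4/5.

-4/5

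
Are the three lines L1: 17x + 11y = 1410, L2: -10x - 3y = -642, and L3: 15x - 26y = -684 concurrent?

Yes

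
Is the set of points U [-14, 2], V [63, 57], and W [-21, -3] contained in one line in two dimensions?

Yes

UV = (77, 55), UW = (-7, -5).
Checking proportionality: UW = -1/11·UV, so the vectors are parallel and the points are collinear.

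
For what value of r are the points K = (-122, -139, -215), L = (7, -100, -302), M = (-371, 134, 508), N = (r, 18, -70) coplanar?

-31

Coplanarity ⇔ det[KL; KM; KN] = 0.
Expanding, this is linear in r: (51948)r + (1610388) = 0.
So r = -31.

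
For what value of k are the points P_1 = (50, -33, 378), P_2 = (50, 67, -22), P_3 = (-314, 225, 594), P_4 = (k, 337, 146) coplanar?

Normal to plane P_1P_2P_3: n = (124800, 145600, 36400); plane equation n·P = 15194400.
Requiring n·P_4 = 15194400: (124800)k + (54381600) = 15194400.
So k = -314.

-314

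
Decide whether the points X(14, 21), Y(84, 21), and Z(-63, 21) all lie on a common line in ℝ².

XY = (70, 0), XZ = (-77, 0).
det[XY; XZ] = (70)(0) − (0)(-77) = 0.
The determinant is zero, so the points are collinear.

Yes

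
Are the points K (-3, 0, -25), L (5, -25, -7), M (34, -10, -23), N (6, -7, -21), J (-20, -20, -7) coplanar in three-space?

The plane through K, L, M has normal n = KL × KM = (130, 650, 845) and equation n·P = -21515.
Checking the remaining points: n·N = -21515, n·J = -21515.
All equal -21515, so all 5 points lie in one plane.

Yes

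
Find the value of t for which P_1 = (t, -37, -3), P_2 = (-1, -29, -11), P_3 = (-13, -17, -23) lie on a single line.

7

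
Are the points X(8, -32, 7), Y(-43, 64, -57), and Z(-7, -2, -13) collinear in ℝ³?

XY = (-51, 96, -64), XZ = (-15, 30, -20).
Comparing components 3 and 1: (-64)(-15) − (-51)(-20) = -60 ≠ 0, so XY and XZ are not parallel and the points are not collinear.

No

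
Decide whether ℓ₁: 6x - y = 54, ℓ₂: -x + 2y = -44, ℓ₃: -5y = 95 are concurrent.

No

Intersecting ℓ₁ and ℓ₂: solving the 2×2 system gives (x, y) = (64/11, -210/11).
Substitute into ℓ₃: (0)(64/11) + (-5)(-210/11) = 1050/11.
But ℓ₃ requires 95 ≠ 1050/11, so the three lines have no common point.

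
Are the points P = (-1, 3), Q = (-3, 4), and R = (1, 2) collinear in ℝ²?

Yes

PQ = (-2, 1), PR = (2, -1).
det[PQ; PR] = (-2)(-1) − (1)(2) = 0.
The determinant is zero, so the points are collinear.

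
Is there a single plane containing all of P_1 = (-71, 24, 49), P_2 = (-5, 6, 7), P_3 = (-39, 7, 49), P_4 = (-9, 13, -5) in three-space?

The four points are coplanar iff the 3×3 determinant with rows P_1P_2, P_1P_3, P_1P_4 is zero.
Rows: (66, -18, -42), (32, -17, 0), (62, -11, -54).
Expanding along the first row: (66)(918) − (-18)(-1728) + (-42)(702) = 0.
Zero determinant ⇒ coplanar.

Yes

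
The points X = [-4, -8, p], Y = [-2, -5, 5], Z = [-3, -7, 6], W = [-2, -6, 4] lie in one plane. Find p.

8

The points are coplanar iff XY · (XZ × XW) = 0.
Expanding, this is linear in p: (-1)p + (8) = 0.
So p = 8.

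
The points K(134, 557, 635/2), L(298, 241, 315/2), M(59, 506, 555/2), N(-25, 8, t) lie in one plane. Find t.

-45/2

Coplanarity ⇔ det[KL; KM; KN] = 0.
Expanding, this is linear in t: (-32064)t + (-721440) = 0.
So t = -45/2.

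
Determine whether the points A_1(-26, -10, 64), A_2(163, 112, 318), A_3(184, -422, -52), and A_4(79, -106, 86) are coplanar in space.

Yes

With A_1 as base: A_1A_2 = (189, 122, 254), A_1A_3 = (210, -412, -116), A_1A_4 = (105, -96, 22).
A_1A_3 × A_1A_4 = (-20200, -16800, 23100).
A_1A_2 · (A_1A_3 × A_1A_4) = 0.
The scalar triple product vanishes, so the four points are coplanar.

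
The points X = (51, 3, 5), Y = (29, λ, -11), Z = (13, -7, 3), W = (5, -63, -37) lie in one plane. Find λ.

Normal to plane XZW: n = (288, -1504, 2048); plane equation n·P = 20416.
Requiring n·Y = 20416: (-1504)λ + (-14176) = 20416.
So λ = -23.

-23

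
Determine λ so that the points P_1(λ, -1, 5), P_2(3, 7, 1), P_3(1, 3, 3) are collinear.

Direction P_2P_3 = (-2, -4, 2). From the y-coordinate of P_1, the parameter along the line is τ = (-1 − 7)/(-4) = 2.
Then λ = 3 + 2·(-2) = -1.

-1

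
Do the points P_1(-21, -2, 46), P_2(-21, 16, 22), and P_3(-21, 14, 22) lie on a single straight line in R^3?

P_1P_2 = (0, 18, -24), P_1P_3 = (0, 16, -24).
P_1P_2 × P_1P_3 = (-48, 0, 0).
The cross product is nonzero, so the points do not lie on one line.

No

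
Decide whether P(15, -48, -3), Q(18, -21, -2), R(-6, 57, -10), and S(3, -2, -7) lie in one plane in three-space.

With P as base: PQ = (3, 27, 1), PR = (-21, 105, -7), PS = (-12, 46, -4).
PR × PS = (-98, 0, 294).
PQ · (PR × PS) = 0.
The scalar triple product vanishes, so the four points are coplanar.

Yes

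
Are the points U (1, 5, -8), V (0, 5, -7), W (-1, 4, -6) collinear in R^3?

No

UV = (-1, 0, 1), UW = (-2, -1, 2).
Comparing components 2 and 3: (0)(2) − (1)(-1) = 1 ≠ 0, so UV and UW are not parallel and the points are not collinear.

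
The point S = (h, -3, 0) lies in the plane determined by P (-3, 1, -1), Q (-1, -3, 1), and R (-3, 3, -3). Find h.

0

Coplanarity requires PQ · (PR × PS) = 0.
PQ = (2, -4, 2), PR = (0, 2, -2); the triple product is linear in h with coefficient 4 and constant term 0.
Setting it to zero: h = 0.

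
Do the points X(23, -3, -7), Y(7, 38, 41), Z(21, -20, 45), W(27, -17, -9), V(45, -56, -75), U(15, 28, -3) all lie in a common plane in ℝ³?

No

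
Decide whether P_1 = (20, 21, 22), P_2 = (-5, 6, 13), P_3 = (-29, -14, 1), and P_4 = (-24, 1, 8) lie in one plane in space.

A normal to the plane through P_1, P_2, P_3 is n = P_1P_2 × P_1P_3 = (0, -84, 140).
The plane has equation n·P = 1316. For P_4: n·P_4 = 1036.
1036 ≠ 1316, so P_4 is off the plane.

No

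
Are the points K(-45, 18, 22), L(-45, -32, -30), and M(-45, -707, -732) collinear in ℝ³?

Yes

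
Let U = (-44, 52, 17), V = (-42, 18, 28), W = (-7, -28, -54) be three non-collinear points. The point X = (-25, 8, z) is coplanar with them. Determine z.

Coplanarity requires UV · (UW × UX) = 0.
UV = (2, -34, 11), UW = (37, -80, -71); the triple product is linear in z with coefficient 1098 and constant term 19764.
Setting it to zero: z = -18.

-18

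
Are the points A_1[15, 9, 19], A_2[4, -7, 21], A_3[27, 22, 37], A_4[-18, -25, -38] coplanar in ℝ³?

No

With A_1 as base: A_1A_2 = (-11, -16, 2), A_1A_3 = (12, 13, 18), A_1A_4 = (-33, -34, -57).
A_1A_3 × A_1A_4 = (-129, 90, 21).
A_1A_2 · (A_1A_3 × A_1A_4) = 21.
Since 21 ≠ 0, the four points are not coplanar.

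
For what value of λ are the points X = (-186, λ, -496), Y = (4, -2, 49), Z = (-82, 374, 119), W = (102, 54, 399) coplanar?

40

The points are coplanar iff XY · (XZ × XW) = 0.
Expanding, this is linear in λ: (-36960)λ + (1478400) = 0.
So λ = 40.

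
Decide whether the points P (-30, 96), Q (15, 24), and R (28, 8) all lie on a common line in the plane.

No

PQ = (45, -72), PR = (58, -88).
det[PQ; PR] = (45)(-88) − (-72)(58) = 216.
The determinant is nonzero, so they are not collinear.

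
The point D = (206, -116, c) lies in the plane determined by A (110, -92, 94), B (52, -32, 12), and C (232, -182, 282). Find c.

262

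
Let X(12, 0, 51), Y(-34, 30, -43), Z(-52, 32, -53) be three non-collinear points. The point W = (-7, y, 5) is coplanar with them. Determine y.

Coplanarity requires XY · (XZ × XW) = 0.
XY = (-46, 30, -94), XZ = (-64, 32, -104); the triple product is linear in y with coefficient 1232 and constant term -18480.
Setting it to zero: y = 15.

15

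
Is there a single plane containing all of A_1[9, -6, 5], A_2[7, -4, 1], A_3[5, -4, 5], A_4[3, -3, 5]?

With A_1 as base: A_1A_2 = (-2, 2, -4), A_1A_3 = (-4, 2, 0), A_1A_4 = (-6, 3, 0).
A_1A_3 × A_1A_4 = (0, 0, 0).
A_1A_2 · (A_1A_3 × A_1A_4) = 0.
The scalar triple product vanishes, so the four points are coplanar.

Yes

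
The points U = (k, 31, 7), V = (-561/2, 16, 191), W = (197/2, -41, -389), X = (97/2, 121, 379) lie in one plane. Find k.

The points are coplanar iff UV · (UW × UX) = 0.
Expanding, this is linear in k: (-50184)k + (627300) = 0.
So k = 25/2.

25/2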